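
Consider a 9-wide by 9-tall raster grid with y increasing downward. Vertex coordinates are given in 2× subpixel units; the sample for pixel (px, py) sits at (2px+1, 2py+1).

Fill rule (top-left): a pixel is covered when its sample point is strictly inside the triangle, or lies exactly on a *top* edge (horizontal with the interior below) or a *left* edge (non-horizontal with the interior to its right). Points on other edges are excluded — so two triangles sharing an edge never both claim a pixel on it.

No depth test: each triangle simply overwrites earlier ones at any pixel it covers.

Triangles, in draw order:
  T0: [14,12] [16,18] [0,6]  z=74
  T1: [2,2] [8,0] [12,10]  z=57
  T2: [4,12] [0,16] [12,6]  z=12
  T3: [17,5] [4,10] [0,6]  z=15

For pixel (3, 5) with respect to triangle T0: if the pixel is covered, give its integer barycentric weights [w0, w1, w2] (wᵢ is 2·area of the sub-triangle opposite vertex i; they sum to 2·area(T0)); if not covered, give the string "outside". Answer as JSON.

T0:
  2·area = 72
  edge (14, 12)→(16, 18): d=(2,6) right/bottom  bias=-1
  edge (16, 18)→(0, 6): d=(-16,-12) top-left  bias=+0
  edge (0, 6)→(14, 12): d=(14,6) right/bottom  bias=-1
    (5,1)@(11, 3): e=[0,180,-108] → ·  [on edge]
    (2,4)@(5, 9): e=[48,12,12] → #
    (3,4)@(7, 9): e=[36,36,0] → ·  [on edge]
    (6,4)@(13, 9): e=[0,108,-36] → ·  [on edge]
    (2,5)@(5, 11): e=[52,-20,40] → ·
    (3,5)@(7, 11): e=[40,4,28] → #
    (4,5)@(9, 11): e=[28,28,16] → #
    (5,5)@(11, 11): e=[16,52,4] → #
    (6,5)@(13, 11): e=[4,76,-8] → ·
    (3,6)@(7, 13): e=[44,-28,56] → ·
    (4,6)@(9, 13): e=[32,-4,44] → ·
    (5,6)@(11, 13): e=[20,20,32] → #
    (7,7)@(15, 15): e=[0,36,36] → ·  [on edge]
  covered (8 px):
    · · · · · · · · ·
    · · · · · · · · ·
    · · · · · · · · ·
    · · · · · · · · ·
    · · # · · · · · ·
    · · · # # # · · ·
    · · · · · # # · ·
    · · · · · · # · ·
    · · · · · · · # ·
T1:
  2·area = 68
  edge (2, 2)→(8, 0): d=(6,-2) top-left  bias=+0
  edge (8, 0)→(12, 10): d=(4,10) right/bottom  bias=-1
  edge (12, 10)→(2, 2): d=(-10,-8) top-left  bias=+0
    (2,0)@(5, 1): e=[0,34,34] → #  [on edge]
    (3,0)@(7, 1): e=[4,14,50] → #
    (4,0)@(9, 1): e=[8,-6,66] → ·
    (2,1)@(5, 3): e=[12,42,14] → #
    (4,1)@(9, 3): e=[20,2,46] → #
    (5,1)@(11, 3): e=[24,-18,62] → ·
    (2,2)@(5, 5): e=[24,50,-6] → ·
    (3,2)@(7, 5): e=[28,30,10] → #
    (5,2)@(11, 5): e=[36,-10,42] → ·
    (3,3)@(7, 7): e=[40,38,-10] → ·
    (4,3)@(9, 7): e=[44,18,6] → #
    (5,3)@(11, 7): e=[48,-2,22] → ·
  covered (9 px):
    · · # # · · · · ·
    · · # # # · · · ·
    · · · # # · · · ·
    · · · · # · · · ·
    · · · · · # · · ·
    · · · · · · · · ·
    · · · · · · · · ·
    · · · · · · · · ·
    · · · · · · · · ·
T2:
  2·area = 8  (B↔C swapped to make it positive)
  edge (4, 12)→(12, 6): d=(8,-6) top-left  bias=+0
  edge (12, 6)→(0, 16): d=(-12,10) right/bottom  bias=-1
  edge (0, 16)→(4, 12): d=(4,-4) top-left  bias=+0
    (7,0)@(15, 1): e=[-22,30,0] → ·  [on edge]
    (6,1)@(13, 3): e=[-18,26,0] → ·  [on edge]
    (5,2)@(11, 5): e=[-14,22,0] → ·  [on edge]
    (4,3)@(9, 7): e=[-10,18,0] → ·  [on edge]
    (3,4)@(7, 9): e=[-6,14,0] → ·  [on edge]
    (2,5)@(5, 11): e=[-2,10,0] → ·  [on edge]
    (1,6)@(3, 13): e=[2,6,0] → #  [on edge]
    (2,6)@(5, 13): e=[14,-14,8] → ·
    (0,7)@(1, 15): e=[6,2,0] → #  [on edge]
    (1,7)@(3, 15): e=[18,-18,8] → ·
    (0,8)@(1, 17): e=[22,-22,8] → ·
  covered (2 px):
    · · · · · · · · ·
    · · · · · · · · ·
    · · · · · · · · ·
    · · · · · · · · ·
    · · · · · · · · ·
    · · · · · · · · ·
    · # · · · · · · ·
    # · · · · · · · ·
    · · · · · · · · ·
T3:
  2·area = 72
  edge (17, 5)→(4, 10): d=(-13,5) right/bottom  bias=-1
  edge (4, 10)→(0, 6): d=(-4,-4) top-left  bias=+0
  edge (0, 6)→(17, 5): d=(17,-1) top-left  bias=+0
    (8,2)@(17, 5): e=[0,72,0] → ·  [on edge]
    (0,3)@(1, 7): e=[54,0,18] → #  [on edge]
    (1,3)@(3, 7): e=[44,8,20] → #
    (2,3)@(5, 7): e=[34,16,22] → #
    (3,3)@(7, 7): e=[24,24,24] → #
    (4,3)@(9, 7): e=[14,32,26] → #
    (5,3)@(11, 7): e=[4,40,28] → #
    (6,3)@(13, 7): e=[-6,48,30] → ·
    (0,4)@(1, 9): e=[28,-8,52] → ·
    (1,4)@(3, 9): e=[18,0,54] → #  [on edge]
    (3,4)@(7, 9): e=[-2,16,58] → ·
    (4,4)@(9, 9): e=[-12,24,60] → ·
    (2,5)@(5, 11): e=[-18,0,90] → ·  [on edge]
    (3,6)@(7, 13): e=[-54,0,126] → ·  [on edge]
    (4,7)@(9, 15): e=[-90,0,162] → ·  [on edge]
    (5,8)@(11, 17): e=[-126,0,198] → ·  [on edge]
  covered (8 px):
    · · · · · · · · ·
    · · · · · · · · ·
    · · · · · · · · ·
    # # # # # # · · ·
    · # # · · · · · ·
    · · · · · · · · ·
    · · · · · · · · ·
    · · · · · · · · ·
    · · · · · · · · ·

Final: [4,28,40]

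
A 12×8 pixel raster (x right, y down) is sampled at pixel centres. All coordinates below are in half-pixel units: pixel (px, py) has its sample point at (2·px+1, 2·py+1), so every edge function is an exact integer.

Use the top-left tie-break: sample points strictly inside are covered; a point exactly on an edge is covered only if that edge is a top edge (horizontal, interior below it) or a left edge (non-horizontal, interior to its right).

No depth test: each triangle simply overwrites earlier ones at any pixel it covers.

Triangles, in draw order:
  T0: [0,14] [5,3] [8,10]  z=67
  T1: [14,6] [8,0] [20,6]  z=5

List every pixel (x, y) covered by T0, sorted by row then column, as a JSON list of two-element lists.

T0:
  2·area = 68
  edge (0, 14)→(5, 3): d=(5,-11) top-left  bias=+0
  edge (5, 3)→(8, 10): d=(3,7) right/bottom  bias=-1
  edge (8, 10)→(0, 14): d=(-8,4) right/bottom  bias=-1
    (2,1)@(5, 3): e=[0,0,68] → ·  [on edge]
    (2,2)@(5, 5): e=[10,6,52] → #
    (3,2)@(7, 5): e=[32,-8,44] → ·
    (2,3)@(5, 7): e=[20,12,36] → #
    (3,3)@(7, 7): e=[42,-2,28] → ·
    (1,4)@(3, 9): e=[8,32,28] → #
    (3,4)@(7, 9): e=[52,4,12] → #
    (4,4)@(9, 9): e=[74,-10,4] → ·
    (1,5)@(3, 11): e=[18,38,12] → #
    (3,5)@(7, 11): e=[62,10,-4] → ·
    (0,6)@(1, 13): e=[6,58,4] → #
    (1,6)@(3, 13): e=[28,44,-4] → ·
  covered (8 px):
    · · · · · · · · · · · ·
    · · · · · · · · · · · ·
    · · # · · · · · · · · ·
    · · # · · · · · · · · ·
    · # # # · · · · · · · ·
    · # # · · · · · · · · ·
    # · · · · · · · · · · ·
    · · · · · · · · · · · ·
T1:
  2·area = 36
  edge (14, 6)→(8, 0): d=(-6,-6) top-left  bias=+0
  edge (8, 0)→(20, 6): d=(12,6) right/bottom  bias=-1
  edge (20, 6)→(14, 6): d=(-6,0) right/bottom  bias=-1
    (4,0)@(9, 1): e=[0,6,30] → #  [on edge]
    (5,0)@(11, 1): e=[12,-6,30] → ·
    (4,1)@(9, 3): e=[-12,30,18] → ·
    (5,1)@(11, 3): e=[0,18,18] → #  [on edge]
    (6,1)@(13, 3): e=[12,6,18] → #
    (7,1)@(15, 3): e=[24,-6,18] → ·
    (5,2)@(11, 5): e=[-12,42,6] → ·
    (6,2)@(13, 5): e=[0,30,6] → #  [on edge]
    (7,2)@(15, 5): e=[12,18,6] → #
    (8,2)@(17, 5): e=[24,6,6] → #
    (9,2)@(19, 5): e=[36,-6,6] → ·
    (6,3)@(13, 7): e=[-12,54,-6] → ·
    (7,3)@(15, 7): e=[0,42,-6] → ·  [on edge]
    (8,4)@(17, 9): e=[0,54,-18] → ·  [on edge]
    (9,5)@(19, 11): e=[0,66,-30] → ·  [on edge]
    (10,6)@(21, 13): e=[0,78,-42] → ·  [on edge]
    (11,7)@(23, 15): e=[0,90,-54] → ·  [on edge]
  covered (6 px):
    · · · · # · · · · · · ·
    · · · · · # # · · · · ·
    · · · · · · # # # · · ·
    · · · · · · · · · · · ·
    · · · · · · · · · · · ·
    · · · · · · · · · · · ·
    · · · · · · · · · · · ·
    · · · · · · · · · · · ·

Result: [[2,2],[2,3],[1,4],[2,4],[3,4],[1,5],[2,5],[0,6]]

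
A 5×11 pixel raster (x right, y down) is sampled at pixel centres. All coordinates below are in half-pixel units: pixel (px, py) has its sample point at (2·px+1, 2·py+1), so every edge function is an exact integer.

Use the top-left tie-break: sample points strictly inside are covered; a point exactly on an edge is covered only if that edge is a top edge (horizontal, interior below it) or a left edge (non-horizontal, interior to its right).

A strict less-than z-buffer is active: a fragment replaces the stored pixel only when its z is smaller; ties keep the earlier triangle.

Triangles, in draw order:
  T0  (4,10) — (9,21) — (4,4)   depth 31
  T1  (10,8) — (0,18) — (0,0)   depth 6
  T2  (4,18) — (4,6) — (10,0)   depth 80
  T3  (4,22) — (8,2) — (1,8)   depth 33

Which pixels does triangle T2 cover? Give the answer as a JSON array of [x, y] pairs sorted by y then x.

T0:
  2·area = 30  (B↔C swapped to make it positive)
  edge (4, 10)→(4, 4): d=(0,-6) top-left  bias=+0
  edge (4, 4)→(9, 21): d=(5,17) right/bottom  bias=-1
  edge (9, 21)→(4, 10): d=(-5,-11) top-left  bias=+0
    (2,4)@(5, 9): e=[6,8,16] → X
    (3,4)@(7, 9): e=[18,-26,38] → .
    (2,5)@(5, 11): e=[6,18,6] → X
    (3,5)@(7, 11): e=[18,-16,28] → .
    (2,6)@(5, 13): e=[6,28,-4] → .
    (3,7)@(7, 15): e=[18,4,8] → X
    (4,7)@(9, 15): e=[30,-30,30] → .
    (3,8)@(7, 17): e=[18,14,-2] → .
    (4,10)@(9, 21): e=[30,0,0] → .  [on edge]
  covered (3 px):
    . . . . .
    . . . . .
    . . . . .
    . . . . .
    . . X . .
    . . X . .
    . . . . .
    . . . X .
    . . . . .
    . . . . .
    . . . . .
T1:
  2·area = 180
  edge (10, 8)→(0, 18): d=(-10,10) right/bottom  bias=-1
  edge (0, 18)→(0, 0): d=(0,-18) top-left  bias=+0
  edge (0, 0)→(10, 8): d=(10,8) right/bottom  bias=-1
    (0,0)@(1, 1): e=[160,18,2] → X
    (1,0)@(3, 1): e=[140,54,-14] → .
    (0,1)@(1, 3): e=[140,18,22] → X
    (1,1)@(3, 3): e=[120,54,6] → X
    (2,1)@(5, 3): e=[100,90,-10] → .
    (0,2)@(1, 5): e=[120,18,42] → X
    (2,2)@(5, 5): e=[80,90,10] → X
    (3,2)@(7, 5): e=[60,126,-6] → .
    (0,3)@(1, 7): e=[100,18,62] → X
    (3,3)@(7, 7): e=[40,126,14] → X
    (4,3)@(9, 7): e=[20,162,-2] → .
    (0,4)@(1, 9): e=[80,18,82] → X
    (4,4)@(9, 9): e=[0,162,18] → .  [on edge]
    (3,5)@(7, 11): e=[0,126,54] → .  [on edge]
    (2,6)@(5, 13): e=[0,90,90] → .  [on edge]
    (1,7)@(3, 15): e=[0,54,126] → .  [on edge]
    (0,8)@(1, 17): e=[0,18,162] → .  [on edge]
  covered (20 px):
    X . . . .
    X X . . .
    X X X . .
    X X X X .
    X X X X .
    X X X . .
    X X . . .
    X . . . .
    . . . . .
    . . . . .
    . . . . .
T2:
  2·area = 72
  edge (4, 18)→(4, 6): d=(0,-12) top-left  bias=+0
  edge (4, 6)→(10, 0): d=(6,-6) top-left  bias=+0
  edge (10, 0)→(4, 18): d=(-6,18) right/bottom  bias=-1
    (4,0)@(9, 1): e=[60,0,12] → X  [on edge]
    (3,1)@(7, 3): e=[36,0,36] → X  [on edge]
    (4,1)@(9, 3): e=[60,12,0] → .  [on edge]
    (2,2)@(5, 5): e=[12,0,60] → X  [on edge]
    (4,2)@(9, 5): e=[60,24,-12] → .
    (1,3)@(3, 7): e=[-12,0,84] → .  [on edge]
    (2,3)@(5, 7): e=[12,12,48] → X
    (4,3)@(9, 7): e=[60,36,-24] → .
    (0,4)@(1, 9): e=[-36,0,108] → .  [on edge]
    (2,4)@(5, 9): e=[12,24,36] → X
    (3,4)@(7, 9): e=[36,36,0] → .  [on edge]
    (2,5)@(5, 11): e=[12,36,24] → X
    (2,7)@(5, 15): e=[12,60,0] → .  [on edge]
    (1,10)@(3, 21): e=[-12,84,0] → .  [on edge]
  covered (9 px):
    . . . . X
    . . . X .
    . . X X .
    . . X X .
    . . X . .
    . . X . .
    . . X . .
    . . . . .
    . . . . .
    . . . . .
    . . . . .
T3:
  2·area = 116  (B↔C swapped to make it positive)
  edge (4, 22)→(1, 8): d=(-3,-14) top-left  bias=+0
  edge (1, 8)→(8, 2): d=(7,-6) top-left  bias=+0
  edge (8, 2)→(4, 22): d=(-4,20) right/bottom  bias=-1
    (3,1)@(7, 3): e=[99,1,16] → X
    (4,1)@(9, 3): e=[127,13,-24] → .
    (2,2)@(5, 5): e=[65,3,48] → X
    (4,2)@(9, 5): e=[121,27,-32] → .
    (1,3)@(3, 7): e=[31,5,80] → X
    (3,3)@(7, 7): e=[87,29,0] → .  [on edge]
    (1,4)@(3, 9): e=[25,19,72] → X
    (3,4)@(7, 9): e=[81,43,-8] → .
    (1,5)@(3, 11): e=[19,33,64] → X
    (3,5)@(7, 11): e=[75,57,-16] → .
    (1,6)@(3, 13): e=[13,47,56] → X
    (3,6)@(7, 13): e=[69,71,-24] → .
    (2,8)@(5, 17): e=[29,87,0] → .  [on edge]
  covered (14 px):
    . . . . .
    . . . X .
    . . X X .
    . X X . .
    . X X . .
    . X X . .
    . X X . .
    . X X . .
    . X . . .
    . . . . .
    . . . . .

Answer: [[4,0],[3,1],[2,2],[3,2],[2,3],[3,3],[2,4],[2,5],[2,6]]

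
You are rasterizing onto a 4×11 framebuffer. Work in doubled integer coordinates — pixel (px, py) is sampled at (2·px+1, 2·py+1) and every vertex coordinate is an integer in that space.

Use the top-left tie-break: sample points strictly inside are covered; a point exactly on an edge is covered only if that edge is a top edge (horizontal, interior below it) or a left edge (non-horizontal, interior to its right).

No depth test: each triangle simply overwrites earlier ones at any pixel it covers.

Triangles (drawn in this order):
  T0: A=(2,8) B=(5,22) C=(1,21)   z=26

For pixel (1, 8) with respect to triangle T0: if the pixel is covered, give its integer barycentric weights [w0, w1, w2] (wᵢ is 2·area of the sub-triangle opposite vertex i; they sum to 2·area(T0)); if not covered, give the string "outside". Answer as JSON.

T0:
  2·area = 53
  edge (2, 8)→(5, 22): d=(3,14) right/bottom  bias=-1
  edge (5, 22)→(1, 21): d=(-4,-1) top-left  bias=+0
  edge (1, 21)→(2, 8): d=(1,-13) top-left  bias=+0
    (1,6)@(3, 13): e=[1,34,18] → █
    (2,6)@(5, 13): e=[-27,36,44] → ·
    (1,7)@(3, 15): e=[7,26,20] → █
    (2,7)@(5, 15): e=[-21,28,46] → ·
    (1,8)@(3, 17): e=[13,18,22] → █
    (2,8)@(5, 17): e=[-15,20,48] → ·
    (1,9)@(3, 19): e=[19,10,24] → █
    (2,9)@(5, 19): e=[-9,12,50] → ·
    (0,10)@(1, 21): e=[53,0,0] → █  [on edge]
    (2,10)@(5, 21): e=[-3,4,52] → ·
  covered (6 px):
    · · · ·
    · · · ·
    · · · ·
    · · · ·
    · · · ·
    · · · ·
    · █ · ·
    · █ · ·
    · █ · ·
    · █ · ·
    █ █ · ·

Result: [18,22,13]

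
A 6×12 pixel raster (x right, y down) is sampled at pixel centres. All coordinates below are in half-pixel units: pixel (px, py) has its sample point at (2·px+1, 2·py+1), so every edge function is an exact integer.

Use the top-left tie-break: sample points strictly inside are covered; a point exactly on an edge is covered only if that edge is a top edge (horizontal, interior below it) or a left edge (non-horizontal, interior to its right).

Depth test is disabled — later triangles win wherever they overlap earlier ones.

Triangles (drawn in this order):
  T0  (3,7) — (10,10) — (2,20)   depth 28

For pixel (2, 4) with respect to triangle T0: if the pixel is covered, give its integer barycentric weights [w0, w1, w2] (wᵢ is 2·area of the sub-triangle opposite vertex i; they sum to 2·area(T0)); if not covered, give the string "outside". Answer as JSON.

T0:
  2·area = 94
  edge (3, 7)→(10, 10): d=(7,3) right/bottom  bias=-1
  edge (10, 10)→(2, 20): d=(-8,10) right/bottom  bias=-1
  edge (2, 20)→(3, 7): d=(1,-13) top-left  bias=+0
    (1,3)@(3, 7): e=[0,94,0] → ·  [on edge]
    (1,4)@(3, 9): e=[14,78,2] → #
    (2,4)@(5, 9): e=[8,58,28] → #
    (3,4)@(7, 9): e=[2,38,54] → #
    (4,4)@(9, 9): e=[-4,18,80] → ·
    (1,5)@(3, 11): e=[28,62,4] → #
    (4,5)@(9, 11): e=[10,2,82] → #
    (5,5)@(11, 11): e=[4,-18,108] → ·
    (1,6)@(3, 13): e=[42,46,6] → #
    (4,6)@(9, 13): e=[24,-14,84] → ·
    (1,7)@(3, 15): e=[56,30,8] → #
    (3,7)@(7, 15): e=[44,-10,60] → ·
  covered (13 px):
    · · · · · ·
    · · · · · ·
    · · · · · ·
    · · · · · ·
    · # # # · ·
    · # # # # ·
    · # # # · ·
    · # # · · ·
    · # · · · ·
    · · · · · ·
    · · · · · ·
    · · · · · ·

Result: [58,28,8]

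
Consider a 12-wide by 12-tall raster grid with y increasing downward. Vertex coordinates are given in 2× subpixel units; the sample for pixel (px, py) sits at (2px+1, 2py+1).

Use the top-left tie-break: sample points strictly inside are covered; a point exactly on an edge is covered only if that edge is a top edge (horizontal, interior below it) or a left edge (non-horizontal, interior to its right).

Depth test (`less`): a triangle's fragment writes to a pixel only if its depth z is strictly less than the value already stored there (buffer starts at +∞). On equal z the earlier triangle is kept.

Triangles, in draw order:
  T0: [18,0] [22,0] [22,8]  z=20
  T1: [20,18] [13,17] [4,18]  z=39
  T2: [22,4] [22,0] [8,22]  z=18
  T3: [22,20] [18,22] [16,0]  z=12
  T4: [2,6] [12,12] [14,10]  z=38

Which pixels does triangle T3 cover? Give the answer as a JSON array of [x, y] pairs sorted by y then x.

T0:
  2·area = 32
  edge (18, 0)→(22, 0): d=(4,0) top-left  bias=+0
  edge (22, 0)→(22, 8): d=(0,8) right/bottom  bias=-1
  edge (22, 8)→(18, 0): d=(-4,-8) top-left  bias=+0
    (9,0)@(19, 1): e=[4,24,4] → X
    (10,0)@(21, 1): e=[4,8,20] → X
    (11,0)@(23, 1): e=[4,-8,36] → .
    (9,1)@(19, 3): e=[12,24,-4] → .
    (10,1)@(21, 3): e=[12,8,12] → X
    (11,1)@(23, 3): e=[12,-8,28] → .
    (10,2)@(21, 5): e=[20,8,4] → X
    (11,2)@(23, 5): e=[20,-8,20] → .
    (10,3)@(21, 7): e=[28,8,-4] → .
  covered (4 px):
    . . . . . . . . . X X .
    . . . . . . . . . . X .
    . . . . . . . . . . X .
    . . . . . . . . . . . .
    . . . . . . . . . . . .
    . . . . . . . . . . . .
    . . . . . . . . . . . .
    . . . . . . . . . . . .
    . . . . . . . . . . . .
    . . . . . . . . . . . .
    . . . . . . . . . . . .
    . . . . . . . . . . . .
T1:
  2·area = 16  (B↔C swapped to make it positive)
  edge (20, 18)→(4, 18): d=(-16,0) right/bottom  bias=-1
  edge (4, 18)→(13, 17): d=(9,-1) top-left  bias=+0
  edge (13, 17)→(20, 18): d=(7,1) right/bottom  bias=-1
    (6,8)@(13, 17): e=[16,0,0] → .  [on edge]
  covered (0 px):
    . . . . . . . . . . . .
    . . . . . . . . . . . .
    . . . . . . . . . . . .
    . . . . . . . . . . . .
    . . . . . . . . . . . .
    . . . . . . . . . . . .
    . . . . . . . . . . . .
    . . . . . . . . . . . .
    . . . . . . . . . . . .
    . . . . . . . . . . . .
    . . . . . . . . . . . .
    . . . . . . . . . . . .
T2:
  2·area = 56  (B↔C swapped to make it positive)
  edge (22, 4)→(8, 22): d=(-14,18) right/bottom  bias=-1
  edge (8, 22)→(22, 0): d=(14,-22) top-left  bias=+0
  edge (22, 0)→(22, 4): d=(0,4) right/bottom  bias=-1
    (10,1)@(21, 3): e=[32,20,4] → X
    (11,1)@(23, 3): e=[-4,64,-4] → .
    (9,2)@(19, 5): e=[40,4,12] → X
    (11,2)@(23, 5): e=[-32,92,-4] → .
    (9,3)@(19, 7): e=[12,32,12] → X
    (10,3)@(21, 7): e=[-24,76,4] → .
    (8,4)@(17, 9): e=[20,16,20] → X
    (9,4)@(19, 9): e=[-16,60,12] → .
    (7,5)@(15, 11): e=[28,0,28] → X  [on edge]
    (8,5)@(17, 11): e=[-8,44,20] → .
    (7,6)@(15, 13): e=[0,28,28] → .  [on edge]
    (6,7)@(13, 15): e=[8,12,36] → X
  covered (7 px):
    . . . . . . . . . . . .
    . . . . . . . . . . X .
    . . . . . . . . . X X .
    . . . . . . . . . X . .
    . . . . . . . . X . . .
    . . . . . . . X . . . .
    . . . . . . . . . . . .
    . . . . . . X . . . . .
    . . . . . . . . . . . .
    . . . . . . . . . . . .
    . . . . . . . . . . . .
    . . . . . . . . . . . .
T3:
  2·area = 92
  edge (22, 20)→(18, 22): d=(-4,2) right/bottom  bias=-1
  edge (18, 22)→(16, 0): d=(-2,-22) top-left  bias=+0
  edge (16, 0)→(22, 20): d=(6,20) right/bottom  bias=-1
    (8,2)@(17, 5): e=[70,12,10] → X
    (9,2)@(19, 5): e=[66,56,-30] → .
    (8,3)@(17, 7): e=[62,8,22] → X
    (9,3)@(19, 7): e=[58,52,-18] → .
    (8,4)@(17, 9): e=[54,4,34] → X
    (9,4)@(19, 9): e=[50,48,-6] → .
    (8,5)@(17, 11): e=[46,0,46] → X  [on edge]
    (9,5)@(19, 11): e=[42,44,6] → X
    (10,5)@(21, 11): e=[38,88,-34] → .
    (8,6)@(17, 13): e=[38,-4,58] → .
    (9,6)@(19, 13): e=[34,40,18] → X
    (10,6)@(21, 13): e=[30,84,-22] → .
  covered (12 px):
    . . . . . . . . . . . .
    . . . . . . . . . . . .
    . . . . . . . . X . . .
    . . . . . . . . X . . .
    . . . . . . . . X . . .
    . . . . . . . . X X . .
    . . . . . . . . . X . .
    . . . . . . . . . X . .
    . . . . . . . . . X X .
    . . . . . . . . . X X .
    . . . . . . . . . X . .
    . . . . . . . . . . . .
T4:
  2·area = 32  (B↔C swapped to make it positive)
  edge (2, 6)→(14, 10): d=(12,4) right/bottom  bias=-1
  edge (14, 10)→(12, 12): d=(-2,2) right/bottom  bias=-1
  edge (12, 12)→(2, 6): d=(-10,-6) top-left  bias=+0
    (11,0)@(23, 1): e=[-144,0,176] → .  [on edge]
    (10,1)@(21, 3): e=[-112,0,144] → .  [on edge]
    (9,2)@(19, 5): e=[-80,0,112] → .  [on edge]
    (2,3)@(5, 7): e=[0,24,8] → .  [on edge]
    (8,3)@(17, 7): e=[-48,0,80] → .  [on edge]
    (3,4)@(7, 9): e=[16,16,0] → X  [on edge]
    (4,4)@(9, 9): e=[8,12,12] → X
    (5,4)@(11, 9): e=[0,8,24] → .  [on edge]
    (7,4)@(15, 9): e=[-16,0,48] → .  [on edge]
    (3,5)@(7, 11): e=[40,12,-20] → .
    (4,5)@(9, 11): e=[32,8,-8] → .
    (5,5)@(11, 11): e=[24,4,4] → X
    (6,5)@(13, 11): e=[16,0,16] → .  [on edge]
    (8,5)@(17, 11): e=[0,-8,40] → .  [on edge]
    (5,6)@(11, 13): e=[48,0,-16] → .  [on edge]
    (11,6)@(23, 13): e=[0,-24,56] → .  [on edge]
    (4,7)@(9, 15): e=[80,0,-48] → .  [on edge]
    (8,7)@(17, 15): e=[48,-16,0] → .  [on edge]
    (3,8)@(7, 17): e=[112,0,-80] → .  [on edge]
    (2,9)@(5, 19): e=[144,0,-112] → .  [on edge]
    (1,10)@(3, 21): e=[176,0,-144] → .  [on edge]
    (0,11)@(1, 23): e=[208,0,-176] → .  [on edge]
  covered (3 px):
    . . . . . . . . . . . .
    . . . . . . . . . . . .
    . . . . . . . . . . . .
    . . . . . . . . . . . .
    . . . X X . . . . . . .
    . . . . . X . . . . . .
    . . . . . . . . . . . .
    . . . . . . . . . . . .
    . . . . . . . . . . . .
    . . . . . . . . . . . .
    . . . . . . . . . . . .
    . . . . . . . . . . . .

Answer: [[8,2],[8,3],[8,4],[8,5],[9,5],[9,6],[9,7],[9,8],[10,8],[9,9],[10,9],[9,10]]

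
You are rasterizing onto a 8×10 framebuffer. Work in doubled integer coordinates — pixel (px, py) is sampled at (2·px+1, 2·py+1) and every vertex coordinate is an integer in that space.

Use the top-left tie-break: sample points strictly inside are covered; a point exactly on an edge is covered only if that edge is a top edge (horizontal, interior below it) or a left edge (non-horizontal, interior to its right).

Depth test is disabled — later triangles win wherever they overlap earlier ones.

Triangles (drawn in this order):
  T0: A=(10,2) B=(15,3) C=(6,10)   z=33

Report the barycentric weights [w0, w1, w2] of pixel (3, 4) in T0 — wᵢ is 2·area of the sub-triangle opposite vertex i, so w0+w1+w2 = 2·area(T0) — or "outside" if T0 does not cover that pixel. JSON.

T0:
  2·area = 44
  edge (10, 2)→(15, 3): d=(5,1) right/bottom  bias=-1
  edge (15, 3)→(6, 10): d=(-9,7) right/bottom  bias=-1
  edge (6, 10)→(10, 2): d=(4,-8) top-left  bias=+0
    (2,0)@(5, 1): e=[0,88,-44] → ·  [on edge]
    (5,1)@(11, 3): e=[4,28,12] → █
    (6,1)@(13, 3): e=[2,14,28] → █
    (7,1)@(15, 3): e=[0,0,44] → ·  [on edge]
    (4,2)@(9, 5): e=[16,24,4] → █
    (6,2)@(13, 5): e=[12,-4,36] → ·
    (4,3)@(9, 7): e=[26,6,12] → █
    (5,3)@(11, 7): e=[24,-8,28] → ·
    (3,4)@(7, 9): e=[38,2,4] → █
    (4,4)@(9, 9): e=[36,-12,20] → ·
    (3,5)@(7, 11): e=[48,-16,12] → ·
  covered (6 px):
    · · · · · · · ·
    · · · · · █ █ ·
    · · · · █ █ · ·
    · · · · █ · · ·
    · · · █ · · · ·
    · · · · · · · ·
    · · · · · · · ·
    · · · · · · · ·
    · · · · · · · ·
    · · · · · · · ·

Result: [2,4,38]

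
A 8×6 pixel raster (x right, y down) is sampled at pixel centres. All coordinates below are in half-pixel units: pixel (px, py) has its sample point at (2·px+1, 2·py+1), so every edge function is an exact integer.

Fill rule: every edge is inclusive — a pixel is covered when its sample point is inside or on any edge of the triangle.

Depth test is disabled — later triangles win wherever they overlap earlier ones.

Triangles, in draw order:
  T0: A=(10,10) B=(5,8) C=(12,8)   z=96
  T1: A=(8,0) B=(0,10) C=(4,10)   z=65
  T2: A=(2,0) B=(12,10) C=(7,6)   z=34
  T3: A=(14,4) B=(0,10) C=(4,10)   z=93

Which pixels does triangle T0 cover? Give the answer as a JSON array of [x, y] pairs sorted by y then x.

T0:
  2·area = 14
  edge (10, 10)→(5, 8): d=(-5,-2) inclusive
  edge (5, 8)→(12, 8): d=(7,0) inclusive
  edge (12, 8)→(10, 10): d=(-2,2) inclusive
    (7,2)@(15, 5): e=[35,-21,0] → ·  [on edge]
    (6,3)@(13, 7): e=[21,-7,0] → ·  [on edge]
    (4,4)@(9, 9): e=[3,7,4] → #
    (5,4)@(11, 9): e=[7,7,0] → #  [on edge]
    (6,4)@(13, 9): e=[11,7,-4] → ·
    (4,5)@(9, 11): e=[-7,21,0] → ·  [on edge]
    (5,5)@(11, 11): e=[-3,21,-4] → ·
  covered (2 px):
    · · · · · · · ·
    · · · · · · · ·
    · · · · · · · ·
    · · · · · · · ·
    · · · · # # · ·
    · · · · · · · ·
T1:
  2·area = 40  (B↔C swapped to make it positive)
  edge (8, 0)→(4, 10): d=(-4,10) inclusive
  edge (4, 10)→(0, 10): d=(-4,0) inclusive
  edge (0, 10)→(8, 0): d=(8,-10) inclusive
    (2,2)@(5, 5): e=[10,20,10] → #
    (3,2)@(7, 5): e=[-10,20,30] → ·
    (1,3)@(3, 7): e=[22,12,6] → #
    (3,3)@(7, 7): e=[-18,12,46] → ·
    (0,4)@(1, 9): e=[34,4,2] → #
    (2,4)@(5, 9): e=[-6,4,42] → ·
    (0,5)@(1, 11): e=[26,-4,18] → ·
    (1,5)@(3, 11): e=[6,-4,38] → ·
  covered (5 px):
    · · · · · · · ·
    · · · · · · · ·
    · · # · · · · ·
    · # # · · · · ·
    # # · · · · · ·
    · · · · · · · ·
T2:
  2·area = 10
  edge (2, 0)→(12, 10): d=(10,10) inclusive
  edge (12, 10)→(7, 6): d=(-5,-4) inclusive
  edge (7, 6)→(2, 0): d=(-5,-6) inclusive
    (1,0)@(3, 1): e=[0,9,1] → #  [on edge]
    (2,0)@(5, 1): e=[-20,17,13] → ·
    (1,1)@(3, 3): e=[20,-1,-9] → ·
    (2,1)@(5, 3): e=[0,7,3] → #  [on edge]
    (3,1)@(7, 3): e=[-20,15,15] → ·
    (2,2)@(5, 5): e=[20,-3,-7] → ·
    (3,2)@(7, 5): e=[0,5,5] → #  [on edge]
    (4,2)@(9, 5): e=[-20,13,17] → ·
    (3,3)@(7, 7): e=[20,-5,-5] → ·
    (4,3)@(9, 7): e=[0,3,7] → #  [on edge]
    (5,3)@(11, 7): e=[-20,11,19] → ·
    (4,4)@(9, 9): e=[20,-7,-3] → ·
    (5,4)@(11, 9): e=[0,1,9] → #  [on edge]
    (6,5)@(13, 11): e=[0,-1,11] → ·  [on edge]
  covered (5 px):
    · # · · · · · ·
    · · # · · · · ·
    · · · # · · · ·
    · · · · # · · ·
    · · · · · # · ·
    · · · · · · · ·
T3:
  2·area = 24  (B↔C swapped to make it positive)
  edge (14, 4)→(4, 10): d=(-10,6) inclusive
  edge (4, 10)→(0, 10): d=(-4,0) inclusive
  edge (0, 10)→(14, 4): d=(14,-6) inclusive
    (3,3)@(7, 7): e=[12,12,0] → #  [on edge]
    (4,3)@(9, 7): e=[0,12,12] → #  [on edge]
    (5,3)@(11, 7): e=[-12,12,24] → ·
    (1,4)@(3, 9): e=[16,4,4] → #
    (2,4)@(5, 9): e=[4,4,16] → #
    (3,4)@(7, 9): e=[-8,4,28] → ·
    (4,4)@(9, 9): e=[-20,4,40] → ·
    (1,5)@(3, 11): e=[-4,-4,32] → ·
    (2,5)@(5, 11): e=[-16,-4,44] → ·
  covered (4 px):
    · · · · · · · ·
    · · · · · · · ·
    · · · · · · · ·
    · · · # # · · ·
    · # # · · · · ·
    · · · · · · · ·

Final: [[4,4],[5,4]]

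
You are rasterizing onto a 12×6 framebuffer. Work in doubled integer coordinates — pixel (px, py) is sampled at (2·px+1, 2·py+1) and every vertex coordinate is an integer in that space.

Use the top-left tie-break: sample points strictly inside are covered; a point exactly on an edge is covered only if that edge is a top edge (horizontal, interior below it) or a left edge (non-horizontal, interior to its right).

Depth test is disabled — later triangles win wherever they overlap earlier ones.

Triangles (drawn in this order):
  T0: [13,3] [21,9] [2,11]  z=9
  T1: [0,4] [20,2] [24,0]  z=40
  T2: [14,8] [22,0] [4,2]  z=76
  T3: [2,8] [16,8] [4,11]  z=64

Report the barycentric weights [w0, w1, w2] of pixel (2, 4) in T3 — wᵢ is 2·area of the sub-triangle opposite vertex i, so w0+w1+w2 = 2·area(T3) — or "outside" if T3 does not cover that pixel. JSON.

T0:
  2·area = 130
  edge (13, 3)→(21, 9): d=(8,6) right/bottom  bias=-1
  edge (21, 9)→(2, 11): d=(-19,2) right/bottom  bias=-1
  edge (2, 11)→(13, 3): d=(11,-8) top-left  bias=+0
    (6,1)@(13, 3): e=[0,130,0] → .  [on edge]
    (5,2)@(11, 5): e=[28,96,6] → X
    (6,2)@(13, 5): e=[16,92,22] → X
    (7,2)@(15, 5): e=[4,88,38] → X
    (8,2)@(17, 5): e=[-8,84,54] → .
    (4,3)@(9, 7): e=[56,62,12] → X
    (8,3)@(17, 7): e=[8,46,76] → X
    (9,3)@(19, 7): e=[-4,42,92] → .
    (2,4)@(5, 9): e=[96,32,2] → X
    (3,4)@(7, 9): e=[84,28,18] → X
    (9,4)@(19, 9): e=[12,4,114] → X
    (10,4)@(21, 9): e=[0,0,130] → .  [on edge]
  covered (16 px):
    . . . . . . . . . . . .
    . . . . . . . . . . . .
    . . . . . X X X . . . .
    . . . . X X X X X . . .
    . . X X X X X X X X . .
    . . . . . . . . . . . .
T1:
  2·area = 32  (B↔C swapped to make it positive)
  edge (0, 4)→(24, 0): d=(24,-4) top-left  bias=+0
  edge (24, 0)→(20, 2): d=(-4,2) right/bottom  bias=-1
  edge (20, 2)→(0, 4): d=(-20,2) right/bottom  bias=-1
    (9,0)@(19, 1): e=[4,6,22] → X
    (10,0)@(21, 1): e=[12,2,18] → X
    (11,0)@(23, 1): e=[20,-2,14] → .
    (3,1)@(7, 3): e=[4,22,6] → X
    (4,1)@(9, 3): e=[12,18,2] → X
    (5,1)@(11, 3): e=[20,14,-2] → .
    (9,1)@(19, 3): e=[52,-2,-18] → .
    (10,1)@(21, 3): e=[60,-6,-22] → .
    (3,2)@(7, 5): e=[52,14,-34] → .
    (4,2)@(9, 5): e=[60,10,-38] → .
  covered (4 px):
    . . . . . . . . . X X .
    . . . X X . . . . . . .
    . . . . . . . . . . . .
    . . . . . . . . . . . .
    . . . . . . . . . . . .
    . . . . . . . . . . . .
T2:
  2·area = 128  (B↔C swapped to make it positive)
  edge (14, 8)→(4, 2): d=(-10,-6) top-left  bias=+0
  edge (4, 2)→(22, 0): d=(18,-2) top-left  bias=+0
  edge (22, 0)→(14, 8): d=(-8,8) right/bottom  bias=-1
    (6,0)@(13, 1): e=[64,0,64] → X  [on edge]
    (7,0)@(15, 1): e=[76,4,48] → X
    (8,0)@(17, 1): e=[88,8,32] → X
    (9,0)@(19, 1): e=[100,12,16] → X
    (10,0)@(21, 1): e=[112,16,0] → .  [on edge]
    (3,1)@(7, 3): e=[8,24,96] → X
    (4,1)@(9, 3): e=[20,28,80] → X
    (5,1)@(11, 3): e=[32,32,64] → X
    (9,1)@(19, 3): e=[80,48,0] → .  [on edge]
    (3,2)@(7, 5): e=[-12,60,80] → .
    (4,2)@(9, 5): e=[0,64,64] → X  [on edge]
    (8,2)@(17, 5): e=[48,80,0] → .  [on edge]
    (7,3)@(15, 7): e=[16,112,0] → .  [on edge]
    (6,4)@(13, 9): e=[-16,144,0] → .  [on edge]
    (5,5)@(11, 11): e=[-48,176,0] → .  [on edge]
    (9,5)@(19, 11): e=[0,192,-64] → .  [on edge]
  covered (15 px):
    . . . . . . X X X X . .
    . . . X X X X X X . . .
    . . . . X X X X . . . .
    . . . . . . X . . . . .
    . . . . . . . . . . . .
    . . . . . . . . . . . .
T3:
  2·area = 42
  edge (2, 8)→(16, 8): d=(14,0) top-left  bias=+0
  edge (16, 8)→(4, 11): d=(-12,3) right/bottom  bias=-1
  edge (4, 11)→(2, 8): d=(-2,-3) top-left  bias=+0
    (1,4)@(3, 9): e=[14,27,1] → X
    (2,4)@(5, 9): e=[14,21,7] → X
    (3,4)@(7, 9): e=[14,15,13] → X
    (4,4)@(9, 9): e=[14,9,19] → X
    (5,4)@(11, 9): e=[14,3,25] → X
    (6,4)@(13, 9): e=[14,-3,31] → .
    (1,5)@(3, 11): e=[42,3,-3] → .
    (2,5)@(5, 11): e=[42,-3,3] → .
    (3,5)@(7, 11): e=[42,-9,9] → .
    (4,5)@(9, 11): e=[42,-15,15] → .
    (5,5)@(11, 11): e=[42,-21,21] → .
  covered (5 px):
    . . . . . . . . . . . .
    . . . . . . . . . . . .
    . . . . . . . . . . . .
    . . . . . . . . . . . .
    . X X X X X . . . . . .
    . . . . . . . . . . . .

Answer: [21,7,14]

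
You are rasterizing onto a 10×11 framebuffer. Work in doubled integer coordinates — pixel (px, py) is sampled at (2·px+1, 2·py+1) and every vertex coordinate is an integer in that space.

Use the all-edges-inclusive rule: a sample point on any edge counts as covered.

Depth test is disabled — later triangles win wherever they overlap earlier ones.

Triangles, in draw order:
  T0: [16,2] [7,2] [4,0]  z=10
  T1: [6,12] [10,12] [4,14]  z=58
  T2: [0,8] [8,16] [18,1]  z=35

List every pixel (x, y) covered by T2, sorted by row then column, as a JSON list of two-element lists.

T0:
  2·area = 18
  edge (16, 2)→(7, 2): d=(-9,0) inclusive
  edge (7, 2)→(4, 0): d=(-3,-2) inclusive
  edge (4, 0)→(16, 2): d=(12,2) inclusive
    (3,0)@(7, 1): e=[9,3,6] → █
    (4,0)@(9, 1): e=[9,7,2] → █
    (5,0)@(11, 1): e=[9,11,-2] → ·
    (3,1)@(7, 3): e=[-9,-3,30] → ·
    (4,1)@(9, 3): e=[-9,1,26] → ·
  covered (2 px):
    · · · █ █ · · · · ·
    · · · · · · · · · ·
    · · · · · · · · · ·
    · · · · · · · · · ·
    · · · · · · · · · ·
    · · · · · · · · · ·
    · · · · · · · · · ·
    · · · · · · · · · ·
    · · · · · · · · · ·
    · · · · · · · · · ·
    · · · · · · · · · ·
T1:
  2·area = 8
  edge (6, 12)→(10, 12): d=(4,0) inclusive
  edge (10, 12)→(4, 14): d=(-6,2) inclusive
  edge (4, 14)→(6, 12): d=(2,-2) inclusive
    (8,0)@(17, 1): e=[-44,52,0] → ·  [on edge]
    (7,1)@(15, 3): e=[-36,44,0] → ·  [on edge]
    (6,2)@(13, 5): e=[-28,36,0] → ·  [on edge]
    (5,3)@(11, 7): e=[-20,28,0] → ·  [on edge]
    (4,4)@(9, 9): e=[-12,20,0] → ·  [on edge]
    (9,4)@(19, 9): e=[-12,0,20] → ·  [on edge]
    (3,5)@(7, 11): e=[-4,12,0] → ·  [on edge]
    (6,5)@(13, 11): e=[-4,0,12] → ·  [on edge]
    (2,6)@(5, 13): e=[4,4,0] → █  [on edge]
    (3,6)@(7, 13): e=[4,0,4] → █  [on edge]
    (4,6)@(9, 13): e=[4,-4,8] → ·
    (0,7)@(1, 15): e=[12,0,-4] → ·  [on edge]
    (1,7)@(3, 15): e=[12,-4,0] → ·  [on edge]
    (0,8)@(1, 17): e=[20,-12,0] → ·  [on edge]
  covered (2 px):
    · · · · · · · · · ·
    · · · · · · · · · ·
    · · · · · · · · · ·
    · · · · · · · · · ·
    · · · · · · · · · ·
    · · · · · · · · · ·
    · · █ █ · · · · · ·
    · · · · · · · · · ·
    · · · · · · · · · ·
    · · · · · · · · · ·
    · · · · · · · · · ·
T2:
  2·area = 200  (B↔C swapped to make it positive)
  edge (0, 8)→(18, 1): d=(18,-7) inclusive
  edge (18, 1)→(8, 16): d=(-10,15) inclusive
  edge (8, 16)→(0, 8): d=(-8,-8) inclusive
    (6,1)@(13, 3): e=[1,55,144] → █
    (7,1)@(15, 3): e=[15,25,160] → █
    (8,1)@(17, 3): e=[29,-5,176] → ·
    (4,2)@(9, 5): e=[9,95,96] → █
    (5,2)@(11, 5): e=[23,65,112] → █
    (8,2)@(17, 5): e=[65,-25,160] → ·
    (1,3)@(3, 7): e=[3,165,32] → █
    (2,3)@(5, 7): e=[17,135,48] → █
    (3,3)@(7, 7): e=[31,105,64] → █
    (7,3)@(15, 7): e=[87,-15,128] → ·
    (0,4)@(1, 9): e=[25,175,0] → █  [on edge]
    (6,4)@(13, 9): e=[109,-5,96] → ·
    (1,5)@(3, 11): e=[75,125,0] → █  [on edge]
    (2,6)@(5, 13): e=[125,75,0] → █  [on edge]
    (3,7)@(7, 15): e=[175,25,0] → █  [on edge]
    (4,8)@(9, 17): e=[225,-25,0] → ·  [on edge]
    (5,9)@(11, 19): e=[275,-75,0] → ·  [on edge]
    (6,10)@(13, 21): e=[325,-125,0] → ·  [on edge]
  covered (27 px):
    · · · · · · · · · ·
    · · · · · · █ █ · ·
    · · · · █ █ █ █ · ·
    · █ █ █ █ █ █ · · ·
    █ █ █ █ █ █ · · · ·
    · █ █ █ █ █ · · · ·
    · · █ █ █ · · · · ·
    · · · █ · · · · · ·
    · · · · · · · · · ·
    · · · · · · · · · ·
    · · · · · · · · · ·

Result: [[6,1],[7,1],[4,2],[5,2],[6,2],[7,2],[1,3],[2,3],[3,3],[4,3],[5,3],[6,3],[0,4],[1,4],[2,4],[3,4],[4,4],[5,4],[1,5],[2,5],[3,5],[4,5],[5,5],[2,6],[3,6],[4,6],[3,7]]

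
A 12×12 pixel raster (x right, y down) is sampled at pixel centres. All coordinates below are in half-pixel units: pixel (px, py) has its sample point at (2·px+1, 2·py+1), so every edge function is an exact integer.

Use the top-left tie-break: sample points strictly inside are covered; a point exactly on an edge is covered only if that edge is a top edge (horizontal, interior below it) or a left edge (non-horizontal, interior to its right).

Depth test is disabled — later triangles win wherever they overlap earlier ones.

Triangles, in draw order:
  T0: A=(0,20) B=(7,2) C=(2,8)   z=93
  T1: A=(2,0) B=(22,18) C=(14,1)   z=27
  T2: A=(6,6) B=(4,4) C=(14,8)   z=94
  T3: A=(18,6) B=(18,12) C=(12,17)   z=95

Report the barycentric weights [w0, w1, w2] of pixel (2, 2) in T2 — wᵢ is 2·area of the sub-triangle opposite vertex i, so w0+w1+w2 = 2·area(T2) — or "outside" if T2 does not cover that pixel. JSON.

T0:
  2·area = 48  (B↔C swapped to make it positive)
  edge (0, 20)→(2, 8): d=(2,-12) top-left  bias=+0
  edge (2, 8)→(7, 2): d=(5,-6) top-left  bias=+0
  edge (7, 2)→(0, 20): d=(-7,18) right/bottom  bias=-1
    (2,2)@(5, 5): e=[30,3,15] → #
    (3,2)@(7, 5): e=[54,15,-21] → ·
    (1,3)@(3, 7): e=[10,1,37] → #
    (3,3)@(7, 7): e=[58,25,-35] → ·
    (1,4)@(3, 9): e=[14,11,23] → #
    (2,4)@(5, 9): e=[38,23,-13] → ·
    (1,5)@(3, 11): e=[18,21,9] → #
    (2,5)@(5, 11): e=[42,33,-27] → ·
    (1,6)@(3, 13): e=[22,31,-5] → ·
    (0,7)@(1, 15): e=[2,29,17] → #
    (1,7)@(3, 15): e=[26,41,-19] → ·
    (0,8)@(1, 17): e=[6,39,3] → #
  covered (7 px):
    · · · · · · · · · · · ·
    · · · · · · · · · · · ·
    · · # · · · · · · · · ·
    · # # · · · · · · · · ·
    · # · · · · · · · · · ·
    · # · · · · · · · · · ·
    · · · · · · · · · · · ·
    # · · · · · · · · · · ·
    # · · · · · · · · · · ·
    · · · · · · · · · · · ·
    · · · · · · · · · · · ·
    · · · · · · · · · · · ·
T1:
  2·area = 196  (B↔C swapped to make it positive)
  edge (2, 0)→(14, 1): d=(12,1) right/bottom  bias=-1
  edge (14, 1)→(22, 18): d=(8,17) right/bottom  bias=-1
  edge (22, 18)→(2, 0): d=(-20,-18) top-left  bias=+0
    (2,0)@(5, 1): e=[9,153,34] → #
    (3,0)@(7, 1): e=[7,119,70] → #
    (4,0)@(9, 1): e=[5,85,106] → #
    (5,0)@(11, 1): e=[3,51,142] → #
    (6,0)@(13, 1): e=[1,17,178] → #
    (7,0)@(15, 1): e=[-1,-17,214] → ·
    (2,1)@(5, 3): e=[33,169,-6] → ·
    (3,1)@(7, 3): e=[31,135,30] → #
    (7,1)@(15, 3): e=[23,-1,174] → ·
    (3,2)@(7, 5): e=[55,151,-10] → ·
    (4,2)@(9, 5): e=[53,117,26] → #
    (7,2)@(15, 5): e=[47,15,134] → #
  covered (25 px):
    · · # # # # # · · · · ·
    · · · # # # # · · · · ·
    · · · · # # # # · · · ·
    · · · · · # # # · · · ·
    · · · · · · # # # · · ·
    · · · · · · · # # · · ·
    · · · · · · · · # # · ·
    · · · · · · · · · # · ·
    · · · · · · · · · · # ·
    · · · · · · · · · · · ·
    · · · · · · · · · · · ·
    · · · · · · · · · · · ·
T2:
  2·area = 12
  edge (6, 6)→(4, 4): d=(-2,-2) top-left  bias=+0
  edge (4, 4)→(14, 8): d=(10,4) right/bottom  bias=-1
  edge (14, 8)→(6, 6): d=(-8,-2) top-left  bias=+0
    (0,0)@(1, 1): e=[0,-18,30] → ·  [on edge]
    (1,1)@(3, 3): e=[0,-6,18] → ·  [on edge]
    (2,2)@(5, 5): e=[0,6,6] → #  [on edge]
    (3,2)@(7, 5): e=[4,-2,10] → ·
    (2,3)@(5, 7): e=[-4,26,-10] → ·
    (3,3)@(7, 7): e=[0,18,-6] → ·  [on edge]
    (5,3)@(11, 7): e=[8,2,2] → #
    (6,3)@(13, 7): e=[12,-6,6] → ·
    (4,4)@(9, 9): e=[0,30,-18] → ·  [on edge]
    (5,4)@(11, 9): e=[4,22,-14] → ·
    (5,5)@(11, 11): e=[0,42,-30] → ·  [on edge]
    (6,6)@(13, 13): e=[0,54,-42] → ·  [on edge]
    (7,7)@(15, 15): e=[0,66,-54] → ·  [on edge]
    (8,8)@(17, 17): e=[0,78,-66] → ·  [on edge]
    (9,9)@(19, 19): e=[0,90,-78] → ·  [on edge]
    (10,10)@(21, 21): e=[0,102,-90] → ·  [on edge]
    (11,11)@(23, 23): e=[0,114,-102] → ·  [on edge]
  covered (2 px):
    · · · · · · · · · · · ·
    · · · · · · · · · · · ·
    · · # · · · · · · · · ·
    · · · · · # · · · · · ·
    · · · · · · · · · · · ·
    · · · · · · · · · · · ·
    · · · · · · · · · · · ·
    · · · · · · · · · · · ·
    · · · · · · · · · · · ·
    · · · · · · · · · · · ·
    · · · · · · · · · · · ·
    · · · · · · · · · · · ·
T3:
  2·area = 36
  edge (18, 6)→(18, 12): d=(0,6) right/bottom  bias=-1
  edge (18, 12)→(12, 17): d=(-6,5) right/bottom  bias=-1
  edge (12, 17)→(18, 6): d=(6,-11) top-left  bias=+0
    (8,4)@(17, 9): e=[6,23,7] → #
    (9,4)@(19, 9): e=[-6,13,29] → ·
    (8,5)@(17, 11): e=[6,11,19] → #
    (9,5)@(19, 11): e=[-6,1,41] → ·
    (7,6)@(15, 13): e=[18,9,9] → #
    (8,6)@(17, 13): e=[6,-1,31] → ·
    (7,7)@(15, 15): e=[18,-3,21] → ·
  covered (3 px):
    · · · · · · · · · · · ·
    · · · · · · · · · · · ·
    · · · · · · · · · · · ·
    · · · · · · · · · · · ·
    · · · · · · · · # · · ·
    · · · · · · · · # · · ·
    · · · · · · · # · · · ·
    · · · · · · · · · · · ·
    · · · · · · · · · · · ·
    · · · · · · · · · · · ·
    · · · · · · · · · · · ·
    · · · · · · · · · · · ·

Result: [6,6,0]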